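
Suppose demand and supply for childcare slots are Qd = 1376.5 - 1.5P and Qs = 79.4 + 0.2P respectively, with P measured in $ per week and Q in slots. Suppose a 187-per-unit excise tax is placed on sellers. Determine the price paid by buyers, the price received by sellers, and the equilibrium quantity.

The tax drives a wedge P_b - P_s = 187. Substituting P_s = P_b - 187 into supply: Qs = 42 + 0.2P_b.
Set Qd = Qs: 1376.5 - 1.5P_b = 42 + 0.2P_b, so 1334.5 = 1.7P_b and P_b = 785.
So P_s = 598 and the quantity traded is Q = 1376.5 - 1.5(785) = 199.

P_b = 785, P_s = 598, Q = 199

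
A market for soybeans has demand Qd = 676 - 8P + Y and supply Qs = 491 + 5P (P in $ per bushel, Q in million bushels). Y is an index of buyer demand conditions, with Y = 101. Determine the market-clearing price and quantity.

With Y = 101, demand is Qd = 777 - 8P.
Equating demand and supply, 777 - 8P = 491 + 5P gives 13P = 286, so P* = 22.
Then Q* = 777 - 8(22) = 601.

P* = 22, Q* = 601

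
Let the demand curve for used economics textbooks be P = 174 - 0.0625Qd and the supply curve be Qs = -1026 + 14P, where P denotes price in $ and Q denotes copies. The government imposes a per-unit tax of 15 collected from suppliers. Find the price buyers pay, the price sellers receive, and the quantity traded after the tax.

P_b = 134, P_s = 119, Q = 640

Rewriting in direct form: Qd = 2784 - 16P.
The tax drives a wedge P_b - P_s = 15. Substituting P_s = P_b - 15 into supply: Qs = -1236 + 14P_b.
Set Qd = Qs: 2784 - 16P_b = -1236 + 14P_b, so 4020 = 30P_b and P_b = 134.
Then P_s = 134 - 15 = 119 and Q = 2784 - 16(134) = 640.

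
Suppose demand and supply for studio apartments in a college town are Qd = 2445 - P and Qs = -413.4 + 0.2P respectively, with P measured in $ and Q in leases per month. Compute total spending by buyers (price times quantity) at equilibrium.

Total spending by buyers = 150066

Equating demand and supply, 2445 - P = -413.4 + 0.2P gives 1.2P = 2858.4, so P* = 2382.
Plugging P* into demand: Q* = 2445 - 2382 = 63.
Total spending by buyers = P* × Q* = 2382 × 63 = 150066.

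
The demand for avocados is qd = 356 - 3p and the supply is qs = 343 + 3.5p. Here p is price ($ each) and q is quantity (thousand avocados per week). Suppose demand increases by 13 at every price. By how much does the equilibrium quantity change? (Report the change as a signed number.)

At equilibrium qd = qs, so 356 - 3p = 343 + 3.5p; collecting terms, 13 = 6.5p and p* = 2.
Plugging p* into demand: q* = 356 - 3(2) = 350.
After the shift, demand is qd = 369 - 3p.
The new intersection has 26 = 6.5p, i.e. p = 4, q = 357.
Δq = 357 - 350 = 7.

Δq = 7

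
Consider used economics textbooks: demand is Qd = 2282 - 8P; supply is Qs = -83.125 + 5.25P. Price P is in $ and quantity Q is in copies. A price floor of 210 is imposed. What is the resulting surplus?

Surplus = 417.375

Evaluating both curves at the floor price 210 gives Qd = 602, Qs = 1019.375.
Surplus = Qs - Qd = 1019.375 - 602 = 417.375.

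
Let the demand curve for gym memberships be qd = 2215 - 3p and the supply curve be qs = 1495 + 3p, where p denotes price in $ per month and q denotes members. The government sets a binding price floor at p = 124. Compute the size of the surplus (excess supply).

Surplus = 24

At p = 124: qd = 1843 and qs = 1867.
Surplus = qs - qd = 1867 - 1843 = 24.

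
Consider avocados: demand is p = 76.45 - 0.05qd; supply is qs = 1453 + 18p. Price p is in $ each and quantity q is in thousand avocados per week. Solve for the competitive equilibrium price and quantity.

Solving each curve for q: qd = 1529 - 20p.
Equating demand and supply, 1529 - 20p = 1453 + 18p gives 38p = 76, so p* = 2.
Plugging p* into demand: q* = 1529 - 20(2) = 1489.

p* = 2, q* = 1489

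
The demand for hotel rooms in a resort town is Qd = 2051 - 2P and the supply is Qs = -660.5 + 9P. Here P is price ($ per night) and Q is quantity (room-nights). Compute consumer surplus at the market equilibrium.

Consumer surplus = 606841

Equating demand and supply, 2051 - 2P = -660.5 + 9P gives 11P = 2711.5, so P* = 246.5.
Plugging P* into demand: Q* = 2051 - 2(246.5) = 1558.
Demand choke price (Qd = 0): P = 2051/2 = 1025.5. Consumer surplus = ½ × (1025.5 - 246.5) × 1558 = 606841.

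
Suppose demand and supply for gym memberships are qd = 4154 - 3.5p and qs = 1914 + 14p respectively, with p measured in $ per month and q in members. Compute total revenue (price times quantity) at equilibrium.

Total revenue = 474368

Set qd = qs: 4154 - 3.5p = 1914 + 14p, so 2240 = 17.5p and p* = 128.
Plugging p* into demand: q* = 4154 - 3.5(128) = 3706.
Total revenue = p* × q* = 128 × 3706 = 474368.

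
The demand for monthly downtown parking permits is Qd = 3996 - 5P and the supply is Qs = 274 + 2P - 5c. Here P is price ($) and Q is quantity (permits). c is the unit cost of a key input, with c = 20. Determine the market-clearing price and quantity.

P* = 546, Q* = 1266

With c = 20, supply is Qs = 174 + 2P.
The market clears where 3996 - 5P = 174 + 2P. Rearranging, 7P = 3822, hence P* = 546.
Then Q* = 3996 - 5(546) = 1266.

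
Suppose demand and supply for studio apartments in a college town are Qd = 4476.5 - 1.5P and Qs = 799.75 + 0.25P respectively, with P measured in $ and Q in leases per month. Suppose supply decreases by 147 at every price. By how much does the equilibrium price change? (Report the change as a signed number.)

ΔP = 84

The market clears where 4476.5 - 1.5P = 799.75 + 0.25P. Rearranging, 1.75P = 3676.75, hence P* = 2101.
Then Q* = 4476.5 - 1.5(2101) = 1325.
After the shift, supply is Qs = 652.75 + 0.25P.
Re-solving, 1.75P = 3823.75 gives P = 2185 and Q = 1199.
ΔP = 2185 - 2101 = 84.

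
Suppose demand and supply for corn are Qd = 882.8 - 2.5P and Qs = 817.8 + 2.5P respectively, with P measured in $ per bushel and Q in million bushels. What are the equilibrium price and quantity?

P* = 13, Q* = 850.3

Set Qd = Qs: 882.8 - 2.5P = 817.8 + 2.5P, so 65 = 5P and P* = 13.
Substitute back: Q* = 882.8 - 2.5(13) = 850.3.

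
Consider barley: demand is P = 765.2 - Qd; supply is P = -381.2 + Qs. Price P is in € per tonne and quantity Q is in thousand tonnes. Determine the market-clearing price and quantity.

Inverting to quantity form: Qd = 765.2 - P and Qs = 381.2 + P.
The market clears where 765.2 - P = 381.2 + P. Rearranging, 2P = 384, hence P* = 192.
From the demand curve, Q* = 765.2 - 192 = 573.2.

P* = 192, Q* = 573.2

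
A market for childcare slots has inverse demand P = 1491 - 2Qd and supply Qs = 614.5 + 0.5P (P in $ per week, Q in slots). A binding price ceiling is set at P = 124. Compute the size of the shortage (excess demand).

Shortage = 7

Inverting to quantity form: Qd = 745.5 - 0.5P.
With P fixed at 124, quantity demanded is 683.5 and quantity supplied is 676.5.
Shortage = Qd - Qs = 683.5 - 676.5 = 7.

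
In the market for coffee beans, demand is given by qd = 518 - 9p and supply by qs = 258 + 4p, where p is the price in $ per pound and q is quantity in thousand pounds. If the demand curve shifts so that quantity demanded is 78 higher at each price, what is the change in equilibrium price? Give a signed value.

Δp = 6

Equating demand and supply, 518 - 9p = 258 + 4p gives 13p = 260, so p* = 20.
From the demand curve, q* = 518 - 9(20) = 338.
After the shift, demand is qd = 596 - 9p.
New equilibrium: 338 = 13p, so p = 26 and q = 362.
Δp = 26 - 20 = 6.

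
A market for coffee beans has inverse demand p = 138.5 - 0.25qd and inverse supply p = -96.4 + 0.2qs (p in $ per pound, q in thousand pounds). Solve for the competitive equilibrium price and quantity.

p* = 8, q* = 522

In direct form, qd = 554 - 4p and qs = 482 + 5p.
Equating demand and supply, 554 - 4p = 482 + 5p gives 9p = 72, so p* = 8.
From the demand curve, q* = 554 - 4(8) = 522.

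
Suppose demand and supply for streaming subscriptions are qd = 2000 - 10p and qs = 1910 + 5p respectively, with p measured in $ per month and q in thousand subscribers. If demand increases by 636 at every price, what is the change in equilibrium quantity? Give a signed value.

The market clears where 2000 - 10p = 1910 + 5p. Rearranging, 15p = 90, hence p* = 6.
Plugging p* into demand: q* = 2000 - 10(6) = 1940.
After the shift, demand is qd = 2636 - 10p.
The new intersection has 726 = 15p, i.e. p = 48.4, q = 2152.
Δq = 2152 - 1940 = 212.

Δq = 212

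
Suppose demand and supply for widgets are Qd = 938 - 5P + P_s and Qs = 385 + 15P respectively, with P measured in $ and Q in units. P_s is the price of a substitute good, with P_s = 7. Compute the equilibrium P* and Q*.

With P_s = 7, demand is Qd = 945 - 5P.
At equilibrium Qd = Qs, so 945 - 5P = 385 + 15P; collecting terms, 560 = 20P and P* = 28.
Then Q* = 945 - 5(28) = 805.

P* = 28, Q* = 805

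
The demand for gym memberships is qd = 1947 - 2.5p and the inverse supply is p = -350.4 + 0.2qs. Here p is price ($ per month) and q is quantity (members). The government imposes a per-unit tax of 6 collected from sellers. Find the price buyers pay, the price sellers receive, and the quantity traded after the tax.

p_b = 30, p_s = 24, q = 1872

Inverting to quantity form: qs = 1752 + 5p.
Sellers keep p_s = p_b - 6 per unit, so supply in terms of the buyer price is qs = 1722 + 5p_b.
Set qd = qs: 1947 - 2.5p_b = 1722 + 5p_b, so 225 = 7.5p_b and p_b = 30.
So p_s = 24 and the quantity traded is q = 1947 - 2.5(30) = 1872.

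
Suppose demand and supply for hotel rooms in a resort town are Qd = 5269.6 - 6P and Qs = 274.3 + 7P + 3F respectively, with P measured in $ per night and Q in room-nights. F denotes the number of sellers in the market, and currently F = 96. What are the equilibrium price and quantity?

P* = 362.1, Q* = 3097

With F = 96, supply is Qs = 562.3 + 7P.
The market clears where 5269.6 - 6P = 562.3 + 7P. Rearranging, 13P = 4707.3, hence P* = 362.1.
Plugging P* into demand: Q* = 5269.6 - 6(362.1) = 3097.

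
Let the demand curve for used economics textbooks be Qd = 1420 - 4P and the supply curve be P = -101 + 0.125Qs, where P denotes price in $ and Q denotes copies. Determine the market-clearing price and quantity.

Inverting to quantity form: Qs = 808 + 8P.
The market clears where 1420 - 4P = 808 + 8P. Rearranging, 12P = 612, hence P* = 51.
Plugging P* into demand: Q* = 1420 - 4(51) = 1216.

P* = 51, Q* = 1216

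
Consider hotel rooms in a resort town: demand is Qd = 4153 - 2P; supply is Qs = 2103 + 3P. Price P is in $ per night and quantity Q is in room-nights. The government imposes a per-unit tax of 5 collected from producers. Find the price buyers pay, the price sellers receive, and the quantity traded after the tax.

Producers keep P_s = P_b - 5 per unit, so supply in terms of the buyer price is Qs = 2088 + 3P_b.
Set Qd = Qs: 4153 - 2P_b = 2088 + 3P_b, so 2065 = 5P_b and P_b = 413.
So P_s = 408 and the quantity traded is Q = 4153 - 2(413) = 3327.

P_b = 413, P_s = 408, Q = 3327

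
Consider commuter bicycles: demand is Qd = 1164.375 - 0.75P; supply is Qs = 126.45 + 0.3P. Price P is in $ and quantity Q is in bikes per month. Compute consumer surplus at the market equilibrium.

The market clears where 1164.375 - 0.75P = 126.45 + 0.3P. Rearranging, 1.05P = 1037.925, hence P* = 988.5.
Substitute back: Q* = 1164.375 - 0.75(988.5) = 423.
Demand choke price (Qd = 0): P = 1164.375/0.75 = 1552.5. Consumer surplus = ½ × (1552.5 - 988.5) × 423 = 119286.

Consumer surplus = 119286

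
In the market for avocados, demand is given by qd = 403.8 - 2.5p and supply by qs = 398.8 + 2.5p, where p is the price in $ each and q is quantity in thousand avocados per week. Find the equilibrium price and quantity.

The market clears where 403.8 - 2.5p = 398.8 + 2.5p. Rearranging, 5p = 5, hence p* = 1.
Then q* = 403.8 - 2.5(1) = 401.3.

p* = 1, q* = 401.3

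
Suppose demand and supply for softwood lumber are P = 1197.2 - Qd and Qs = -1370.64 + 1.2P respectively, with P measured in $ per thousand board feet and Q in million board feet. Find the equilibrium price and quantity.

P* = 1167.2, Q* = 30

In direct form, Qd = 1197.2 - P.
At equilibrium Qd = Qs, so 1197.2 - P = -1370.64 + 1.2P; collecting terms, 2567.84 = 2.2P and P* = 1167.2.
From the demand curve, Q* = 1197.2 - 1167.2 = 30.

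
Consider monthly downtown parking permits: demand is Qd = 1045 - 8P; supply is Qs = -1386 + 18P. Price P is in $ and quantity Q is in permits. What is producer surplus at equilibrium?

Set Qd = Qs: 1045 - 8P = -1386 + 18P, so 2431 = 26P and P* = 93.5.
Substitute back: Q* = 1045 - 8(93.5) = 297.
Supply choke price (Qs = 0): P = 77. Producer surplus = ½ × (93.5 - 77) × 297 = 2450.25.

Producer surplus = 2450.25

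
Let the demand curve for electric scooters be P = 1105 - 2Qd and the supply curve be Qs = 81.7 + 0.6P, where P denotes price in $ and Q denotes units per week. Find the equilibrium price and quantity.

P* = 428, Q* = 338.5

Inverting to quantity form: Qd = 552.5 - 0.5P.
Equating demand and supply, 552.5 - 0.5P = 81.7 + 0.6P gives 1.1P = 470.8, so P* = 428.
Plugging P* into demand: Q* = 552.5 - 0.5(428) = 338.5.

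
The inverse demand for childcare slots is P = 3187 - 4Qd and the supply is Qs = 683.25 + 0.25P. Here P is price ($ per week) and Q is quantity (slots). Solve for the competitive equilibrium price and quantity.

Solving each curve for Q: Qd = 796.75 - 0.25P.
Equating demand and supply, 796.75 - 0.25P = 683.25 + 0.25P gives 0.5P = 113.5, so P* = 227.
Plugging P* into demand: Q* = 796.75 - 0.25(227) = 740.

P* = 227, Q* = 740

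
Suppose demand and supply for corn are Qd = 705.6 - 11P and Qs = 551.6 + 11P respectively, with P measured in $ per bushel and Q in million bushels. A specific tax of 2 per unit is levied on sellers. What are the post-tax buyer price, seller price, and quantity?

P_b = 8, P_s = 6, Q = 617.6

With a tax of 2 on sellers, they supply based on the net price P_s = P_b - 2, so Qs = 529.6 + 11P_b.
Equate demand and the shifted supply: 705.6 - 11P_b = 529.6 + 11P_b, giving 22P_b = 176, so P_b = 8.
Then P_s = 8 - 2 = 6 and Q = 705.6 - 11(8) = 617.6.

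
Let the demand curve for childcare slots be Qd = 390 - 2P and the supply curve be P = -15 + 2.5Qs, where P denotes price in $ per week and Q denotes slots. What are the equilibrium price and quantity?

Inverting to quantity form: Qs = 6 + 0.4P.
Set Qd = Qs: 390 - 2P = 6 + 0.4P, so 384 = 2.4P and P* = 160.
From the demand curve, Q* = 390 - 2(160) = 70.

P* = 160, Q* = 70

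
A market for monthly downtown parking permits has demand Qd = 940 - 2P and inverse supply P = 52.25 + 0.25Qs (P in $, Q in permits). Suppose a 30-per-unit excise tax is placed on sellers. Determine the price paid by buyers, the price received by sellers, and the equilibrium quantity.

P_b = 211.5, P_s = 181.5, Q = 517

Rewriting in direct form: Qs = -209 + 4P.
With a tax of 30 on sellers, they supply based on the net price P_s = P_b - 30, so Qs = -329 + 4P_b.
Equate demand and the shifted supply: 940 - 2P_b = -329 + 4P_b, giving 6P_b = 1269, so P_b = 211.5.
So P_s = 181.5 and the quantity traded is Q = 940 - 2(211.5) = 517.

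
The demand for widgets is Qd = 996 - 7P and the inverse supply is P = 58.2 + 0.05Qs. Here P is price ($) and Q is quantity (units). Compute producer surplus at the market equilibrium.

Inverting to quantity form: Qs = -1164 + 20P.
Set Qd = Qs: 996 - 7P = -1164 + 20P, so 2160 = 27P and P* = 80.
Then Q* = 996 - 7(80) = 436.
Supply choke price (Qs = 0): P = 58.2. Producer surplus = ½ × (80 - 58.2) × 436 = 4752.4.

Producer surplus = 4752.4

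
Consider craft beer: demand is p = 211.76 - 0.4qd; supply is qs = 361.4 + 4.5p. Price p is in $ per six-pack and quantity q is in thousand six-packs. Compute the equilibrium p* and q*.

Inverting to quantity form: qd = 529.4 - 2.5p.
The market clears where 529.4 - 2.5p = 361.4 + 4.5p. Rearranging, 7p = 168, hence p* = 24.
Then q* = 529.4 - 2.5(24) = 469.4.

p* = 24, q* = 469.4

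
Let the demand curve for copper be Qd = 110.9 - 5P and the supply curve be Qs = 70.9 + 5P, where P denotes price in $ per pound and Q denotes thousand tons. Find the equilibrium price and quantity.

P* = 4, Q* = 90.9

At equilibrium Qd = Qs, so 110.9 - 5P = 70.9 + 5P; collecting terms, 40 = 10P and P* = 4.
Then Q* = 110.9 - 5(4) = 90.9.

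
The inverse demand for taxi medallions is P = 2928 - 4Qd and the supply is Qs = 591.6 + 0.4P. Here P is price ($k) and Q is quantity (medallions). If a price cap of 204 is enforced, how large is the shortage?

Shortage = 7.8

Inverting to quantity form: Qd = 732 - 0.25P.
With P fixed at 204, quantity demanded is 681 and quantity supplied is 673.2.
Shortage = Qd - Qs = 681 - 673.2 = 7.8.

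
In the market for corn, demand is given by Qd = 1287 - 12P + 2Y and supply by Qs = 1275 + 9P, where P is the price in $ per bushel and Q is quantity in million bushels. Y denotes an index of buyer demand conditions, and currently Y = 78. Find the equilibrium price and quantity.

P* = 8, Q* = 1347

With Y = 78, demand is Qd = 1443 - 12P.
Set Qd = Qs: 1443 - 12P = 1275 + 9P, so 168 = 21P and P* = 8.
Then Q* = 1443 - 12(8) = 1347.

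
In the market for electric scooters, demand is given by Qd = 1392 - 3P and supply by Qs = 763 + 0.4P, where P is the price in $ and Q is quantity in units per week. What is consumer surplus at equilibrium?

Equating demand and supply, 1392 - 3P = 763 + 0.4P gives 3.4P = 629, so P* = 185.
From the demand curve, Q* = 1392 - 3(185) = 837.
Demand choke price (Qd = 0): P = 1392/3 = 464. Consumer surplus = ½ × (464 - 185) × 837 = 116761.5.

Consumer surplus = 116761.5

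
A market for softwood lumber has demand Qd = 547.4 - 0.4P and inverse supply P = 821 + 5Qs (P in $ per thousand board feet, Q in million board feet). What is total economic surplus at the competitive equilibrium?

Total surplus = 19983.75

Solving each curve for Q: Qs = -164.2 + 0.2P.
Set Qd = Qs: 547.4 - 0.4P = -164.2 + 0.2P, so 711.6 = 0.6P and P* = 1186.
Substitute back: Q* = 547.4 - 0.4(1186) = 73.
Demand choke price = 1368.5; supply choke price = 821. CS = ½(1368.5 - 1186)(73) = 6661.25; PS = ½(1186 - 821)(73) = 13322.5. Total surplus = 19983.75.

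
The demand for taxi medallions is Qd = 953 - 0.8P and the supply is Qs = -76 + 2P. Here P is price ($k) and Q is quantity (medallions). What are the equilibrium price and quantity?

P* = 367.5, Q* = 659

At equilibrium Qd = Qs, so 953 - 0.8P = -76 + 2P; collecting terms, 1029 = 2.8P and P* = 367.5.
Substitute back: Q* = 953 - 0.8(367.5) = 659.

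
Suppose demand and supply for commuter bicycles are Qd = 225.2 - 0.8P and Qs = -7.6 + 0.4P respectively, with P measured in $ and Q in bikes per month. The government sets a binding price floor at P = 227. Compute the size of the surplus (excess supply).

Evaluating both curves at the floor price 227 gives Qd = 43.6, Qs = 83.2.
Surplus = Qs - Qd = 83.2 - 43.6 = 39.6.

Surplus = 39.6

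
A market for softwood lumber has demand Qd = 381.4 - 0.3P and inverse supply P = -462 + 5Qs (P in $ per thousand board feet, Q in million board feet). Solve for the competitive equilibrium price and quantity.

P* = 578, Q* = 208

Inverting to quantity form: Qs = 92.4 + 0.2P.
At equilibrium Qd = Qs, so 381.4 - 0.3P = 92.4 + 0.2P; collecting terms, 289 = 0.5P and P* = 578.
Then Q* = 381.4 - 0.3(578) = 208.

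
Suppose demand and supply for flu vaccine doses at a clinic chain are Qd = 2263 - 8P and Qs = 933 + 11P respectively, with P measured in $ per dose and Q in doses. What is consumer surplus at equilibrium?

The market clears where 2263 - 8P = 933 + 11P. Rearranging, 19P = 1330, hence P* = 70.
Plugging P* into demand: Q* = 2263 - 8(70) = 1703.
Demand choke price (Qd = 0): P = 2263/8 = 282.875. Consumer surplus = ½ × (282.875 - 70) × 1703 = 181263.0625.

Consumer surplus = 181263.0625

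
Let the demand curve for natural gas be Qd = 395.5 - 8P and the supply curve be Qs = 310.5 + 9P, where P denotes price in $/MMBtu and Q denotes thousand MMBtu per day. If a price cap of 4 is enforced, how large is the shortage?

Evaluating both curves at the ceiling price 4 gives Qd = 363.5, Qs = 346.5.
Shortage = Qd - Qs = 363.5 - 346.5 = 17.

Shortage = 17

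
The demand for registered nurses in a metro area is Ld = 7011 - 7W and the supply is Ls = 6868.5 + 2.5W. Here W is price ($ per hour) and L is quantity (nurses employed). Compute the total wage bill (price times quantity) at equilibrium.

The total wage bill = 103590

Equating demand and supply, 7011 - 7W = 6868.5 + 2.5W gives 9.5W = 142.5, so W* = 15.
From the demand curve, L* = 7011 - 7(15) = 6906.
The total wage bill = W* × L* = 15 × 6906 = 103590.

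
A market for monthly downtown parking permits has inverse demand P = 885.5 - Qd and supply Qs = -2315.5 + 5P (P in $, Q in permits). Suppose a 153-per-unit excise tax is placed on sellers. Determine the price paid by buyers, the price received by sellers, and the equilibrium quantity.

Rewriting in direct form: Qd = 885.5 - P.
With a tax of 153 on sellers, they supply based on the net price P_s = P_b - 153, so Qs = -3080.5 + 5P_b.
Set Qd = Qs: 885.5 - P_b = -3080.5 + 5P_b, so 3966 = 6P_b and P_b = 661.
Then P_s = 661 - 153 = 508 and Q = 885.5 - 661 = 224.5.

P_b = 661, P_s = 508, Q = 224.5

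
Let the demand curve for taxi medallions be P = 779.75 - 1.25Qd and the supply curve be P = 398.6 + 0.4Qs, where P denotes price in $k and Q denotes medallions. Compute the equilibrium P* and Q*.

P* = 491, Q* = 231

In direct form, Qd = 623.8 - 0.8P and Qs = -996.5 + 2.5P.
At equilibrium Qd = Qs, so 623.8 - 0.8P = -996.5 + 2.5P; collecting terms, 1620.3 = 3.3P and P* = 491.
Substitute back: Q* = 623.8 - 0.8(491) = 231.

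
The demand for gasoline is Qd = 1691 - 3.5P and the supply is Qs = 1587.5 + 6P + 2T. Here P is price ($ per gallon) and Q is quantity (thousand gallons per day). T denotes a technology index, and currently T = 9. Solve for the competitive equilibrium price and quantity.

With T = 9, supply is Qs = 1605.5 + 6P.
Set Qd = Qs: 1691 - 3.5P = 1605.5 + 6P, so 85.5 = 9.5P and P* = 9.
Substitute back: Q* = 1691 - 3.5(9) = 1659.5.

P* = 9, Q* = 1659.5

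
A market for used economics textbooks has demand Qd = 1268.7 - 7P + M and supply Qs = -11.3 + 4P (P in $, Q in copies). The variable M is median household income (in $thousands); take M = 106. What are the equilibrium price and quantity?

P* = 126, Q* = 492.7

With M = 106, demand is Qd = 1374.7 - 7P.
The market clears where 1374.7 - 7P = -11.3 + 4P. Rearranging, 11P = 1386, hence P* = 126.
Then Q* = 1374.7 - 7(126) = 492.7.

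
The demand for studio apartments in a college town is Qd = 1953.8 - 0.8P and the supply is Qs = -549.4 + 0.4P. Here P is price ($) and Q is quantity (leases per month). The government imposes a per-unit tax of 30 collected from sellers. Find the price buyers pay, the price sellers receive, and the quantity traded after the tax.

The tax drives a wedge P_b - P_s = 30. Substituting P_s = P_b - 30 into supply: Qs = -561.4 + 0.4P_b.
Market clearing requires 1953.8 - 0.8P_b = -561.4 + 0.4P_b; hence 2515.2 = 1.2P_b and P_b = 2096.
Then P_s = 2096 - 30 = 2066 and Q = 1953.8 - 0.8(2096) = 277.

P_b = 2096, P_s = 2066, Q = 277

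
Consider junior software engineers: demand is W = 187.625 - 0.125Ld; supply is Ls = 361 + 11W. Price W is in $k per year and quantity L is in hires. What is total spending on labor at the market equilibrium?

Total spending on labor = 61260

Rewriting in direct form: Ld = 1501 - 8W.
Set Ld = Ls: 1501 - 8W = 361 + 11W, so 1140 = 19W and W* = 60.
From the demand curve, L* = 1501 - 8(60) = 1021.
Total spending on labor = W* × L* = 60 × 1021 = 61260.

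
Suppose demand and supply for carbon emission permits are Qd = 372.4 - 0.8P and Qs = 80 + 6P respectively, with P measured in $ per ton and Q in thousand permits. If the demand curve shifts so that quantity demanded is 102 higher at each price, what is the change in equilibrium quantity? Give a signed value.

The market clears where 372.4 - 0.8P = 80 + 6P. Rearranging, 6.8P = 292.4, hence P* = 43.
Plugging P* into demand: Q* = 372.4 - 0.8(43) = 338.
After the shift, demand is Qd = 474.4 - 0.8P.
Re-solving, 6.8P = 394.4 gives P = 58 and Q = 428.
ΔQ = 428 - 338 = 90.

ΔQ = 90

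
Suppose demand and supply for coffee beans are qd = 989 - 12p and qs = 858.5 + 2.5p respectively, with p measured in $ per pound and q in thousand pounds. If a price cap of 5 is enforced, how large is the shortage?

With p fixed at 5, quantity demanded is 929 and quantity supplied is 871.
Shortage = qd - qs = 929 - 871 = 58.

Shortage = 58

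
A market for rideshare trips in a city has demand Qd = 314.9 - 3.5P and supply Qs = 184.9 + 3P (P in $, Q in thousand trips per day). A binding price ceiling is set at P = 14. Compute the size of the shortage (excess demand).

Shortage = 39

At P = 14: Qd = 265.9 and Qs = 226.9.
Shortage = Qd - Qs = 265.9 - 226.9 = 39.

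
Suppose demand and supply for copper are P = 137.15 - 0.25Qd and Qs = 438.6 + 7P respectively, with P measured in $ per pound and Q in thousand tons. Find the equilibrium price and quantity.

P* = 10, Q* = 508.6

Solving each curve for Q: Qd = 548.6 - 4P.
The market clears where 548.6 - 4P = 438.6 + 7P. Rearranging, 11P = 110, hence P* = 10.
From the demand curve, Q* = 548.6 - 4(10) = 508.6.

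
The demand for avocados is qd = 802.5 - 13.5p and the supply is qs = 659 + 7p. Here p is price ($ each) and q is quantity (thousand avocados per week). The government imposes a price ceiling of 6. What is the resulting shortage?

With p fixed at 6, quantity demanded is 721.5 and quantity supplied is 701.
Shortage = qd - qs = 721.5 - 701 = 20.5.

Shortage = 20.5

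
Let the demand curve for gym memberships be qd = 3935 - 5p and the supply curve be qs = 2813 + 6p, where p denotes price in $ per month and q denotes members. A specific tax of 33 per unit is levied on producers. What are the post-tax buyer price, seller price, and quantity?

The tax drives a wedge p_b - p_s = 33. Substituting p_s = p_b - 33 into supply: qs = 2615 + 6p_b.
Set qd = qs: 3935 - 5p_b = 2615 + 6p_b, so 1320 = 11p_b and p_b = 120.
So p_s = 87 and the quantity traded is q = 3935 - 5(120) = 3335.

p_b = 120, p_s = 87, q = 3335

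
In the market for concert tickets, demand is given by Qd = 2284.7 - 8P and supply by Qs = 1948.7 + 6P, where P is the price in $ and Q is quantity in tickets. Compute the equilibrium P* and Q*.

P* = 24, Q* = 2092.7

Set Qd = Qs: 2284.7 - 8P = 1948.7 + 6P, so 336 = 14P and P* = 24.
Plugging P* into demand: Q* = 2284.7 - 8(24) = 2092.7.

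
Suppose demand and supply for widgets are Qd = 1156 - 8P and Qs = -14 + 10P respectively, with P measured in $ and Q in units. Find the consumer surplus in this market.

Consumer surplus = 25281

Equating demand and supply, 1156 - 8P = -14 + 10P gives 18P = 1170, so P* = 65.
Plugging P* into demand: Q* = 1156 - 8(65) = 636.
Demand choke price (Qd = 0): P = 1156/8 = 144.5. Consumer surplus = ½ × (144.5 - 65) × 636 = 25281.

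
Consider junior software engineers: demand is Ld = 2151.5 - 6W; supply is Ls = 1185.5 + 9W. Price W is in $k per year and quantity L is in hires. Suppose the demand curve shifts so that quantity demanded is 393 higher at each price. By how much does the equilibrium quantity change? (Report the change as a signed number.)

The market clears where 2151.5 - 6W = 1185.5 + 9W. Rearranging, 15W = 966, hence W* = 64.4.
Plugging W* into demand: L* = 2151.5 - 6(64.4) = 1765.1.
After the shift, demand is Ld = 2544.5 - 6W.
Re-solving, 15W = 1359 gives W = 90.6 and L = 2000.9.
ΔL = 2000.9 - 1765.1 = 235.8.

ΔL = 235.8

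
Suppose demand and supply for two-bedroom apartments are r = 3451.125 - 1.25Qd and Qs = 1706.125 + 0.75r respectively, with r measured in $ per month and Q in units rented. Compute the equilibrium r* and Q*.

r* = 680.5, Q* = 2216.5

Solving each curve for Q: Qd = 2760.9 - 0.8r.
At equilibrium Qd = Qs, so 2760.9 - 0.8r = 1706.125 + 0.75r; collecting terms, 1054.775 = 1.55r and r* = 680.5.
Then Q* = 2760.9 - 0.8(680.5) = 2216.5.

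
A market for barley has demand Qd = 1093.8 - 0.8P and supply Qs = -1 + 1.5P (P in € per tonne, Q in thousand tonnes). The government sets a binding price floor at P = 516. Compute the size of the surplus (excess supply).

Surplus = 92

At P = 516: Qd = 681 and Qs = 773.
Surplus = Qs - Qd = 773 - 681 = 92.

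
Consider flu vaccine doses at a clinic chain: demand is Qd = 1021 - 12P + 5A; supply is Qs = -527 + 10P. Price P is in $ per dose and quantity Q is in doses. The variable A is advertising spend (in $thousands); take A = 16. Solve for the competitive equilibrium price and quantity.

P* = 74, Q* = 213

With A = 16, demand is Qd = 1101 - 12P.
Set Qd = Qs: 1101 - 12P = -527 + 10P, so 1628 = 22P and P* = 74.
From the demand curve, Q* = 1101 - 12(74) = 213.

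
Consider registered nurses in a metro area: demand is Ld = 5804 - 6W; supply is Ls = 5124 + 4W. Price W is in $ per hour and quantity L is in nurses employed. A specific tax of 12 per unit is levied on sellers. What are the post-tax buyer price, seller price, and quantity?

W_b = 72.8, W_s = 60.8, L = 5367.2

With a tax of 12 on sellers, they supply based on the net price W_s = W_b - 12, so Ls = 5076 + 4W_b.
Equate demand and the shifted supply: 5804 - 6W_b = 5076 + 4W_b, giving 10W_b = 728, so W_b = 72.8.
Then W_s = 72.8 - 12 = 60.8 and L = 5804 - 6(72.8) = 5367.2.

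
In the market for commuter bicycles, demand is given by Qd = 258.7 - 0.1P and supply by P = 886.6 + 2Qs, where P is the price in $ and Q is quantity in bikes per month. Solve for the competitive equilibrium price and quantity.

Solving each curve for Q: Qs = -443.3 + 0.5P.
The market clears where 258.7 - 0.1P = -443.3 + 0.5P. Rearranging, 0.6P = 702, hence P* = 1170.
Then Q* = 258.7 - 0.1(1170) = 141.7.

P* = 1170, Q* = 141.7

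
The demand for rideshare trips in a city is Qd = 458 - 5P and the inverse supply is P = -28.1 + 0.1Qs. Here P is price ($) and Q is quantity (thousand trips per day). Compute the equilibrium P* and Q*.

P* = 11.8, Q* = 399

Solving each curve for Q: Qs = 281 + 10P.
Equating demand and supply, 458 - 5P = 281 + 10P gives 15P = 177, so P* = 11.8.
Substitute back: Q* = 458 - 5(11.8) = 399.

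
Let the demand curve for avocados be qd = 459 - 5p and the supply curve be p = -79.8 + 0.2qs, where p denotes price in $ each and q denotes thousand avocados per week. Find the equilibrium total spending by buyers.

Total spending by buyers = 2574

In direct form, qs = 399 + 5p.
Set qd = qs: 459 - 5p = 399 + 5p, so 60 = 10p and p* = 6.
Then q* = 459 - 5(6) = 429.
Total spending by buyers = p* × q* = 6 × 429 = 2574.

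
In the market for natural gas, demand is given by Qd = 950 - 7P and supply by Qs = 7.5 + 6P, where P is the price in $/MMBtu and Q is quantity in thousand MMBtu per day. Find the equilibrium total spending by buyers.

Set Qd = Qs: 950 - 7P = 7.5 + 6P, so 942.5 = 13P and P* = 72.5.
From the demand curve, Q* = 950 - 7(72.5) = 442.5.
Total spending by buyers = P* × Q* = 72.5 × 442.5 = 32081.25.

Total spending by buyers = 32081.25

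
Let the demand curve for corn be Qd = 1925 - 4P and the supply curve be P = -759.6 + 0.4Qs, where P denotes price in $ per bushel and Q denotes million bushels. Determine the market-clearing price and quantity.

P* = 4, Q* = 1909

Inverting to quantity form: Qs = 1899 + 2.5P.
Equating demand and supply, 1925 - 4P = 1899 + 2.5P gives 6.5P = 26, so P* = 4.
Then Q* = 1925 - 4(4) = 1909.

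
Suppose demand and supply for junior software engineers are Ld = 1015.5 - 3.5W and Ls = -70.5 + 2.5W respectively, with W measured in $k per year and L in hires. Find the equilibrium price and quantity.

W* = 181, L* = 382

At equilibrium Ld = Ls, so 1015.5 - 3.5W = -70.5 + 2.5W; collecting terms, 1086 = 6W and W* = 181.
Plugging W* into demand: L* = 1015.5 - 3.5(181) = 382.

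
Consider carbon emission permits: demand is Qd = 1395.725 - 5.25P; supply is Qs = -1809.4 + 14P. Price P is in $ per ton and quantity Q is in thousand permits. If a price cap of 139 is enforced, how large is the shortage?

With P fixed at 139, quantity demanded is 665.975 and quantity supplied is 136.6.
Shortage = Qd - Qs = 665.975 - 136.6 = 529.375.

Shortage = 529.375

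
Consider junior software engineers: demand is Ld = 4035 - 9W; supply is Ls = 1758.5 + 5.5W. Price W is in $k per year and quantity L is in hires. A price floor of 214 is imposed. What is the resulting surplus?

Evaluating both curves at the floor price 214 gives Ld = 2109, Ls = 2935.5.
Surplus = Ls - Ld = 2935.5 - 2109 = 826.5.

Surplus = 826.5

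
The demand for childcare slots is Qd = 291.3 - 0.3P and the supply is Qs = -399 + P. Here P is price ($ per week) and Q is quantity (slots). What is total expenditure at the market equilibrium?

The market clears where 291.3 - 0.3P = -399 + P. Rearranging, 1.3P = 690.3, hence P* = 531.
Plugging P* into demand: Q* = 291.3 - 0.3(531) = 132.
Total expenditure = P* × Q* = 531 × 132 = 70092.

Total expenditure = 70092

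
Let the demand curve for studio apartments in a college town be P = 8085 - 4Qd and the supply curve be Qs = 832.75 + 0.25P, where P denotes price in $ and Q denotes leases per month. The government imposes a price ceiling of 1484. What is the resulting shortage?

Shortage = 446.5

Inverting to quantity form: Qd = 2021.25 - 0.25P.
At P = 1484: Qd = 1650.25 and Qs = 1203.75.
Shortage = Qd - Qs = 1650.25 - 1203.75 = 446.5.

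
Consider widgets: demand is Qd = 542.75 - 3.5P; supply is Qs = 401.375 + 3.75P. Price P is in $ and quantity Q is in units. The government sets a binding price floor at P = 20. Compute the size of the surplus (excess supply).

Evaluating both curves at the floor price 20 gives Qd = 472.75, Qs = 476.375.
Surplus = Qs - Qd = 476.375 - 472.75 = 3.625.

Surplus = 3.625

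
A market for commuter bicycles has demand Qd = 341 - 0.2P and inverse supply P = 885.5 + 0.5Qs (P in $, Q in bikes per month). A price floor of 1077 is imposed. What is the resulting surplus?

Rewriting in direct form: Qs = -1771 + 2P.
Evaluating both curves at the floor price 1077 gives Qd = 125.6, Qs = 383.
Surplus = Qs - Qd = 383 - 125.6 = 257.4.

Surplus = 257.4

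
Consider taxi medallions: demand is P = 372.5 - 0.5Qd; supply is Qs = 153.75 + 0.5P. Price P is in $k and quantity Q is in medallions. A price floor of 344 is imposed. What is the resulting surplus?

Solving each curve for Q: Qd = 745 - 2P.
At P = 344: Qd = 57 and Qs = 325.75.
Surplus = Qs - Qd = 325.75 - 57 = 268.75.

Surplus = 268.75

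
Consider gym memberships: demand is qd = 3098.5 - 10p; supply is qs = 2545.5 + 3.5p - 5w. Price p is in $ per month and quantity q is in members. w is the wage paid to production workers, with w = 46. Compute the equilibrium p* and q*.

p* = 58, q* = 2518.5

With w = 46, supply is qs = 2315.5 + 3.5p.
The market clears where 3098.5 - 10p = 2315.5 + 3.5p. Rearranging, 13.5p = 783, hence p* = 58.
Substitute back: q* = 3098.5 - 10(58) = 2518.5.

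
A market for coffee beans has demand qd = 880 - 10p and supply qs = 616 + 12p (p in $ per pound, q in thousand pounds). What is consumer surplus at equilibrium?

Consumer surplus = 28880

Equating demand and supply, 880 - 10p = 616 + 12p gives 22p = 264, so p* = 12.
Substitute back: q* = 880 - 10(12) = 760.
Demand choke price (qd = 0): p = 880/10 = 88. Consumer surplus = ½ × (88 - 12) × 760 = 28880.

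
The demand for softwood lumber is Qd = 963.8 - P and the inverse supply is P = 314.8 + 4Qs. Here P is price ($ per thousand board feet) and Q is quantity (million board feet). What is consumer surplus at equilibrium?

Rewriting in direct form: Qs = -78.7 + 0.25P.
At equilibrium Qd = Qs, so 963.8 - P = -78.7 + 0.25P; collecting terms, 1042.5 = 1.25P and P* = 834.
From the demand curve, Q* = 963.8 - 834 = 129.8.
Demand choke price (Qd = 0): P = 963.8. Consumer surplus = ½ × (963.8 - 834) × 129.8 = 8424.02.

Consumer surplus = 8424.02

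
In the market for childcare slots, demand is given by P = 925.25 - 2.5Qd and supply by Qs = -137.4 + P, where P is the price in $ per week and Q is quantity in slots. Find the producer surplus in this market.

Producer surplus = 25335.005

Solving each curve for Q: Qd = 370.1 - 0.4P.
The market clears where 370.1 - 0.4P = -137.4 + P. Rearranging, 1.4P = 507.5, hence P* = 362.5.
Substitute back: Q* = 370.1 - 0.4(362.5) = 225.1.
Supply choke price (Qs = 0): P = 137.4. Producer surplus = ½ × (362.5 - 137.4) × 225.1 = 25335.005.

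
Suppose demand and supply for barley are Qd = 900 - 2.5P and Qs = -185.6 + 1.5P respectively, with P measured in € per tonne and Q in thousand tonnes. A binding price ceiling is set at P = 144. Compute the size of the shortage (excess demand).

With P fixed at 144, quantity demanded is 540 and quantity supplied is 30.4.
Shortage = Qd - Qs = 540 - 30.4 = 509.6.

Shortage = 509.6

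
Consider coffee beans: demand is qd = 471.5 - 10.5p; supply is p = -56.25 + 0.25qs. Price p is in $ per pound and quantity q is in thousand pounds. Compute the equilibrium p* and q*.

p* = 17, q* = 293

In direct form, qs = 225 + 4p.
At equilibrium qd = qs, so 471.5 - 10.5p = 225 + 4p; collecting terms, 246.5 = 14.5p and p* = 17.
Plugging p* into demand: q* = 471.5 - 10.5(17) = 293.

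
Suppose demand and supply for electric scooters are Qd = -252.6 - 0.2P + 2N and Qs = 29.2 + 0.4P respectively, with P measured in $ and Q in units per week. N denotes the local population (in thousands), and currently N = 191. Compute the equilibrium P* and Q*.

P* = 167, Q* = 96

With N = 191, demand is Qd = 129.4 - 0.2P.
The market clears where 129.4 - 0.2P = 29.2 + 0.4P. Rearranging, 0.6P = 100.2, hence P* = 167.
Then Q* = 129.4 - 0.2(167) = 96.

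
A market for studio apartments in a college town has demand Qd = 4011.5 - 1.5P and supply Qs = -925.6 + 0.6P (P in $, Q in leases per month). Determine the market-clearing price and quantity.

Set Qd = Qs: 4011.5 - 1.5P = -925.6 + 0.6P, so 4937.1 = 2.1P and P* = 2351.
Then Q* = 4011.5 - 1.5(2351) = 485.

P* = 2351, Q* = 485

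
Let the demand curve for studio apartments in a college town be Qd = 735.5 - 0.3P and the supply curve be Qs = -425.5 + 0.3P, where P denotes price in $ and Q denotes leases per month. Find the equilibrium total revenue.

The market clears where 735.5 - 0.3P = -425.5 + 0.3P. Rearranging, 0.6P = 1161, hence P* = 1935.
Then Q* = 735.5 - 0.3(1935) = 155.
Total revenue = P* × Q* = 1935 × 155 = 299925.

Total revenue = 299925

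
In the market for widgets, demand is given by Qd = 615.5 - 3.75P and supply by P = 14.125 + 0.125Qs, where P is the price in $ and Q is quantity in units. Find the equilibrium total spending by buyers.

Rewriting in direct form: Qs = -113 + 8P.
The market clears where 615.5 - 3.75P = -113 + 8P. Rearranging, 11.75P = 728.5, hence P* = 62.
Substitute back: Q* = 615.5 - 3.75(62) = 383.
Total spending by buyers = P* × Q* = 62 × 383 = 23746.

Total spending by buyers = 23746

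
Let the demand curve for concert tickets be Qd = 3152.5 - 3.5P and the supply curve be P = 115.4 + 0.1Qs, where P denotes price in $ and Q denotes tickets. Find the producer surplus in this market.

Producer surplus = 207264.8

Inverting to quantity form: Qs = -1154 + 10P.
Equating demand and supply, 3152.5 - 3.5P = -1154 + 10P gives 13.5P = 4306.5, so P* = 319.
From the demand curve, Q* = 3152.5 - 3.5(319) = 2036.
Supply choke price (Qs = 0): P = 115.4. Producer surplus = ½ × (319 - 115.4) × 2036 = 207264.8.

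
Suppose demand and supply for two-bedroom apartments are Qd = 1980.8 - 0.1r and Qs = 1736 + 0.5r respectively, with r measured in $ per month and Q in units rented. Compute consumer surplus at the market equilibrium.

Consumer surplus = 18818000

At equilibrium Qd = Qs, so 1980.8 - 0.1r = 1736 + 0.5r; collecting terms, 244.8 = 0.6r and r* = 408.
Substitute back: Q* = 1980.8 - 0.1(408) = 1940.
Demand choke price (Qd = 0): r = 1980.8/0.1 = 19808. Consumer surplus = ½ × (19808 - 408) × 1940 = 18818000.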